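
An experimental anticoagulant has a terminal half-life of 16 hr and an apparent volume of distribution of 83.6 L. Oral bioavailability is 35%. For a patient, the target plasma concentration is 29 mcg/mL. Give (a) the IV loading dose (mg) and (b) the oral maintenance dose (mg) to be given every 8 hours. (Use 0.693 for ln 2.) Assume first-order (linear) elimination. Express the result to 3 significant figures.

LD = Vd × C = 83.60 × 29 = 2424 mg
CL = 0.693 × Vd / t½ = 0.693 × 83.60 / 16 = 3.621 L/h
D = CL × Css × τ / F = 3.621 × 29 × 8 / 0.35 = 2400 mg

(a) 2420 mg; (b) 2400 mg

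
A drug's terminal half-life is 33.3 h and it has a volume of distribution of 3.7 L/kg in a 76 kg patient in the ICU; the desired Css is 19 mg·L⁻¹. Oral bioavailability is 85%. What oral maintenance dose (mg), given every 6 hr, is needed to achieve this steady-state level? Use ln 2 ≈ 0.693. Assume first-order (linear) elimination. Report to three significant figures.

785 mg

Vd(total) = 76 kg × 3.7 L/kg = 281.2 L
CL = 0.693 × Vd / t½ = 0.693 × 281.2 / 33.3 = 5.852 L/h
D = CL × Css × τ / F = 5.852 × 19 × 6 / 0.85 = 784.9 mg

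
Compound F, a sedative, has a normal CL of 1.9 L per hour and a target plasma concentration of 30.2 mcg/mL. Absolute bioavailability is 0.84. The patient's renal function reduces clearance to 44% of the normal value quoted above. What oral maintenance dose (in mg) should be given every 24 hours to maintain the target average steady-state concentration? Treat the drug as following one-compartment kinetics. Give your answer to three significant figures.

Patient clearance = 0.44 × 1.900 = 0.8360 L/h
D = CL × Css × τ / F = 0.8360 × 30.2 × 24 / 0.84 = 721.3 mg

721 mg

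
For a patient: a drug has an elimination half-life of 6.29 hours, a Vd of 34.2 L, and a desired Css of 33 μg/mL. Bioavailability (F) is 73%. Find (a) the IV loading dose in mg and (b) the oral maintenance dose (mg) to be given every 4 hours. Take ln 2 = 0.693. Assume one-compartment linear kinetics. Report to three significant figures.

(a) 1130 mg; (b) 681 mg

LD = Vd × C = 34.20 × 33 = 1129 mg
CL = 0.693 × Vd / t½ = 0.693 × 34.20 / 6.29 = 3.768 L/h
D = CL × Css × τ / F = 3.768 × 33 × 4 / 0.73 = 681.3 mg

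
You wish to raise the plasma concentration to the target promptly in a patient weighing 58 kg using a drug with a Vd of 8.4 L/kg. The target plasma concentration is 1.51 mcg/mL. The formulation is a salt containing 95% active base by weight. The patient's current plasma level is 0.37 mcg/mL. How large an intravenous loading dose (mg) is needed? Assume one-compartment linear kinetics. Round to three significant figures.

585 mg

Vd(total) = 58 kg × 8.4 L/kg = 487.2 L
Concentration deficit ΔC = 1.51 − 0.37 = 1.140 mg/L
LD = Vd × ΔC / S = 487.2 × 1.140 / 0.95 = 584.6 mg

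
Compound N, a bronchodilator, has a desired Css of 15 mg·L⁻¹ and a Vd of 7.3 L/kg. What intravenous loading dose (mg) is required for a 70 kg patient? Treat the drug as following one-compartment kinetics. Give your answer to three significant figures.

Vd(total) = 70 kg × 7.3 L/kg = 511.0 L
LD = Vd × C = 511.0 × 15.00 = 7665 mg

7670 mg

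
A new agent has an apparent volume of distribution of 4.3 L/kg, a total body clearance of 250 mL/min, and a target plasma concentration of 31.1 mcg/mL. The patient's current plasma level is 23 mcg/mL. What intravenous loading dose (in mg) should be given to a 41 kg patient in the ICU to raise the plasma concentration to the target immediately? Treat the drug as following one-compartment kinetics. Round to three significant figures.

Vd = 4.3 L/kg × 41 kg = 176.3 L
Concentration deficit ΔC = 31.1 − 23 = 8.100 mg/L
LD = Vd × ΔC = 176.3 × 8.100 = 1428 mg

1430 mg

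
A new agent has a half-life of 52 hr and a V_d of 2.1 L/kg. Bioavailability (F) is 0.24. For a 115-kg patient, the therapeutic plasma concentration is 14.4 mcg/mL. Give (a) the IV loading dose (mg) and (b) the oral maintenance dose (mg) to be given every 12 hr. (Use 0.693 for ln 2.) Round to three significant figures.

(a) 3480 mg; (b) 2320 mg

Vd = 2.1 L/kg × 115 kg = 241.5 L
LD = Vd × C = 241.5 × 14.4 = 3478 mg
CL = 0.693 × Vd / t½ = 0.693 × 241.5 / 52 = 3.218 L/h
D = CL × Css × τ / F = 3.218 × 14.4 × 12 / 0.24 = 2317 mg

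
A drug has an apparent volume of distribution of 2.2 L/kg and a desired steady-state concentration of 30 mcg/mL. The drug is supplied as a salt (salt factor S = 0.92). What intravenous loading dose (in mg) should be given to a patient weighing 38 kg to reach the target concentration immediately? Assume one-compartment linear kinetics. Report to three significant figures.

Vd(total) = 38 kg × 2.2 L/kg = 83.60 L
LD = Vd × C / S = 83.60 × 30.00 / 0.92 = 2726 mg

2730 mg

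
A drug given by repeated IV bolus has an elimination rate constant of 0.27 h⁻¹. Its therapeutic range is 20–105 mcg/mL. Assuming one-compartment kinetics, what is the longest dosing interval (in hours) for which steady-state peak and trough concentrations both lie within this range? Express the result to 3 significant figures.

6.14 h

Between IV bolus doses, concentration decays as C = C₀·e^(−kτ), so C_peak/C_trough = e^(kτ).
τ_max = ln(C_peak/C_trough) / k = ln(105/20) / 0.2700 = 1.658 / 0.2700 = 6.141 h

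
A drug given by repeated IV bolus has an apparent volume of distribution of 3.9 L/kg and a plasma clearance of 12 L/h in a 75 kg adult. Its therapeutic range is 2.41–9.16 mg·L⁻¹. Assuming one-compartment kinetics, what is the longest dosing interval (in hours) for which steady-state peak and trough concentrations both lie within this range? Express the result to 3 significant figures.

Vd(total) = 75 kg × 3.9 L/kg = 292.5 L
k = CL / Vd = 12.00 / 292.5 = 0.04103 h⁻¹
Between IV bolus doses, concentration decays as C = C₀·e^(−kτ), so C_peak/C_trough = e^(kτ).
τ_max = ln(C_peak/C_trough) / k = ln(9.16/2.41) / 0.04103 = 1.335 / 0.04103 = 32.54 h

32.5 h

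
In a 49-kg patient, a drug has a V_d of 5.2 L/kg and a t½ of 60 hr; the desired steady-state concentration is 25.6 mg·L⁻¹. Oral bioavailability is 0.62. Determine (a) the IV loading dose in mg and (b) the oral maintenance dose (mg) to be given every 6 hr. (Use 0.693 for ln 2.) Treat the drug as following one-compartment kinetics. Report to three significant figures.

Vd = 5.2 L/kg × 49 kg = 254.8 L
LD = Vd × C = 254.8 × 25.6 = 6523 mg
CL = 0.693 × Vd / t½ = 0.693 × 254.8 / 60 = 2.943 L/h
D = CL × Css × τ / F = 2.943 × 25.6 × 6 / 0.62 = 729.1 mg

(a) 6520 mg; (b) 729 mg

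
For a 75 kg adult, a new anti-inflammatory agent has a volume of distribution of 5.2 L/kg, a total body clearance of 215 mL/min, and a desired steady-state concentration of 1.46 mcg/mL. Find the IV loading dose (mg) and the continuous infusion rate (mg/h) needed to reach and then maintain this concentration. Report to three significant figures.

Vd = 5.2 L/kg × 75 kg = 390.0 L
Loading: fill Vd to C_target → 390.0 L × 1.46 mg/L = 569.4 mg
CL = 215 mL/min × 60/1000 = 12.90 L/h
Infusion rate = 12.90 L/h × 1.46 mg/L = 18.83 mg/h

(a) 569 mg; (b) 18.8 mg/h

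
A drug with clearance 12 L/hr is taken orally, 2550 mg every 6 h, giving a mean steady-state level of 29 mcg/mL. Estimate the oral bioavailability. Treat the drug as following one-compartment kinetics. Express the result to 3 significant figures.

F·D/τ = CL·Css at steady state → F = CL·Css·τ / D.
F = 12 × 29 × 6 / 2550 = 0.819

0.819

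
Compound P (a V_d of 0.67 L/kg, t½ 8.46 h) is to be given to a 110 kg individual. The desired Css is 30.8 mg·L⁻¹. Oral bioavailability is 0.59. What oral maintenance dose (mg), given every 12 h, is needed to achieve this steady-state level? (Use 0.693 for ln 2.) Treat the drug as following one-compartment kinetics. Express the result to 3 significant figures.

Vd = 0.67 L/kg × 110 kg = 73.70 L
k = 0.693/8.46 = 0.08191 h⁻¹, so CL = k·Vd = 0.08191 × 73.70 = 6.037 L/h
D = CL × Css × τ / F = 6.037 × 30.8 × 12 / 0.59 = 3782 mg

3780 mg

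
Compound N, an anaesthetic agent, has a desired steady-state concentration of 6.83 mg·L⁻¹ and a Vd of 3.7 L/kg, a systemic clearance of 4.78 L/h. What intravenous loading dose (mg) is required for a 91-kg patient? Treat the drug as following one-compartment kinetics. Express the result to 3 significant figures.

2300 mg

Vd = 3.7 L/kg × 91 kg = 336.7 L
Loading dose depends on Vd (not clearance): it fills the distribution volume.
LD = Vd × C = 336.7 × 6.830 = 2300 mg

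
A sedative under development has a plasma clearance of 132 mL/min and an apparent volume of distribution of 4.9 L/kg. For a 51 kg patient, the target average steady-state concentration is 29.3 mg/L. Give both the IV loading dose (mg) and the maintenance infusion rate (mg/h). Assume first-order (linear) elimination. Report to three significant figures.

Vd(total) = 51 kg × 4.9 L/kg = 249.9 L
Loading: fill Vd to C_target → 249.9 L × 29.3 mg/L = 7322 mg
CL = 132 mL/min × 60/1000 = 7.920 L/h
Maintenance infusion rate = CL × Css = 7.920 × 29.3 = 232.1 mg/h

(a) 7320 mg; (b) 232 mg/h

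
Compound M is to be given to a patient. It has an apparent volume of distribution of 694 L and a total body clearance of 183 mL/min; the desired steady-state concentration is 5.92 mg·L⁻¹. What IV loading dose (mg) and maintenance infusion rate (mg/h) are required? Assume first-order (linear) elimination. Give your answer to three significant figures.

Loading dose = Vd × C = 694.0 × 5.92 = 4108 mg
CL = 183 mL/min = 183 × 0.06 = 10.98 L/h
Maintenance: replace elimination → rate = CL × Css = 10.98 × 5.92 = 65.00 mg/h

(a) 4110 mg; (b) 65.0 mg/h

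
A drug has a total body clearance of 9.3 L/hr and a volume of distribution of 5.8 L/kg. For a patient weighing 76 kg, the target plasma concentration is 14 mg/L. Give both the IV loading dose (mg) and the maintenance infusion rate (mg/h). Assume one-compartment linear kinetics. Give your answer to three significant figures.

Vd = 5.8 L/kg × 76 kg = 440.8 L
Loading: fill Vd to C_target → 440.8 L × 14 mg/L = 6171 mg
Infusion rate = 9.300 L/h × 14 mg/L = 130.2 mg/h

(a) 6170 mg; (b) 130 mg/h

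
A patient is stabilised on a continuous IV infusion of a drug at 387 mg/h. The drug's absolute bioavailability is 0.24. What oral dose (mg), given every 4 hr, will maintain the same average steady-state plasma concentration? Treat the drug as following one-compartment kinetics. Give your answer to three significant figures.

6450 mg

To maintain the same Css, the systemic dosing rate must be unchanged: F·D/τ = infusion rate.
D = rate × τ / F = 387 × 4 / 0.24 = 6450 mg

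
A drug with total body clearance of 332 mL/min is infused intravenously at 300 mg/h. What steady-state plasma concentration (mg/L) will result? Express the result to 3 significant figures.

15.1 mg/L

CL = 332 mL/min = 332 × 0.06 = 19.92 L/h
Css = rate / CL = 300 / 19.92 = 15.06 mg/L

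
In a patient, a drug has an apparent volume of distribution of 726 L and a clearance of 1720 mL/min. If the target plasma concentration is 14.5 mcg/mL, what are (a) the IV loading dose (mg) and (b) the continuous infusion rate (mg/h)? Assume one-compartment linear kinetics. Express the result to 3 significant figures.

Loading: fill Vd to C_target → 726.0 L × 14.5 mg/L = 10530 mg
CL = 1720 mL/min = 1720 × 0.06 = 103.2 L/h
Infusion rate = 103.2 L/h × 14.5 mg/L = 1496 mg/h

(a) 10500 mg; (b) 1500 mg/h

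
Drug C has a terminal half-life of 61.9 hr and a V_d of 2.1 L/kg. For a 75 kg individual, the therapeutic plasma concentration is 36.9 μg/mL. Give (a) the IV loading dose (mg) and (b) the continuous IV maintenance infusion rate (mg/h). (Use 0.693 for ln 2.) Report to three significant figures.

Vd = 2.1 L/kg × 75 kg = 157.5 L
LD = Vd × C = 157.5 × 36.9 = 5812 mg
CL = 0.693 × Vd / t½ = 0.693 × 157.5 / 61.9 = 1.763 L/h
Infusion rate = CL × Css = 1.763 × 36.9 = 65.05 mg/h

(a) 5810 mg; (b) 65.1 mg/h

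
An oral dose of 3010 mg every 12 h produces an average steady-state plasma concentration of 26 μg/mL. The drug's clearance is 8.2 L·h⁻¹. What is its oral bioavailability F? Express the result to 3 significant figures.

F·D/τ = CL·Css at steady state → F = CL·Css·τ / D.
F = 8.2 × 26 × 12 / 3010 = 0.850

0.850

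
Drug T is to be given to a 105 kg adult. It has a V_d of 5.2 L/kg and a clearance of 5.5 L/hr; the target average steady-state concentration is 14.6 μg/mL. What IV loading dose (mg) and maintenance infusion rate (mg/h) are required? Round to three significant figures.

Vd = 5.2 L/kg × 105 kg = 546.0 L
LD = Vd · C_target = 546.0 × 14.6 = 7972 mg
Maintenance infusion rate = CL × Css = 5.500 × 14.6 = 80.30 mg/h

(a) 7970 mg; (b) 80.3 mg/h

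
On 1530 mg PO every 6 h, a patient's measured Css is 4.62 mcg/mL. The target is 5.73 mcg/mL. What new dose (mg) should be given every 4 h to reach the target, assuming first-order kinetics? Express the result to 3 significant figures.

For first-order elimination, Css ∝ F·D/(CL·τ); F and CL are unchanged, so Css ∝ D/τ.
D₂ = D₁ × (Css,target / Css,current) × (τ₂/τ₁) = 1530 × (5.73/4.62) × (4/6) = 1265 mg

1270 mg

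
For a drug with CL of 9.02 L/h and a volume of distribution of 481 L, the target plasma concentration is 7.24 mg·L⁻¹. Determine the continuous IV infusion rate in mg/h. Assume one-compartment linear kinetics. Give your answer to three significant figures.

At steady state, infusion rate equals elimination rate: rate in = CL × Css.
Rate = CL × Css = 9.020 × 7.24 = 65.30 mg/h

65.3 mg/h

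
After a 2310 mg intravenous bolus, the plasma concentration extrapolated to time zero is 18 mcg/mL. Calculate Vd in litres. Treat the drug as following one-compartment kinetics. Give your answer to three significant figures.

Immediately after an IV bolus, C₀ = Dose / Vd, so Vd = Dose / C₀.
Vd = 2310 / 18 = 128.3 L

128 L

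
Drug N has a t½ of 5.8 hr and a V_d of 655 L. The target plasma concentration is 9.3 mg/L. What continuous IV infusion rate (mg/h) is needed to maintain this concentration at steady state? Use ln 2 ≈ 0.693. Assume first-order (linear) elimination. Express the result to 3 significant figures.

728 mg/h

k = 0.693/5.8 = 0.1195 h⁻¹, so CL = k·Vd = 0.1195 × 655.0 = 78.27 L/h
Infusion rate = CL × Css = 78.27 × 9.3 = 727.9 mg/h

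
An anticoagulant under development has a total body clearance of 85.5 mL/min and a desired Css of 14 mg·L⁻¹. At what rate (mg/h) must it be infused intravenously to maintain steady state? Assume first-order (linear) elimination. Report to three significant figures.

71.8 mg/h

Convert clearance: 85.5 mL/min × 60 min/h ÷ 1000 mL/L = 5.130 L/h
At steady state, infusion rate equals elimination rate: rate in = CL × Css.
Rate = CL × Css = 5.130 × 14 = 71.82 mg/h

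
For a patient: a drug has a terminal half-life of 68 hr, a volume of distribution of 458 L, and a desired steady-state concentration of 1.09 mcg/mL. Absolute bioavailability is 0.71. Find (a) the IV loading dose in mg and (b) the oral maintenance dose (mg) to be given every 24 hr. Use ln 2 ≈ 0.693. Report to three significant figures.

LD = Vd × C = 458.0 × 1.09 = 499.2 mg
CL = 0.693 × Vd / t½ = 0.693 × 458.0 / 68 = 4.668 L/h
D = CL × Css × τ / F = 4.668 × 1.09 × 24 / 0.71 = 172.0 mg

(a) 499 mg; (b) 172 mg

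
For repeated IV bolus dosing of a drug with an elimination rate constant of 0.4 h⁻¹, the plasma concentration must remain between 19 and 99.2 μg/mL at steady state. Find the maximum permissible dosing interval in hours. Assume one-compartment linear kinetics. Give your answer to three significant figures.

Between IV bolus doses, concentration decays as C = C₀·e^(−kτ), so C_peak/C_trough = e^(kτ).
τ_max = ln(C_peak/C_trough) / k = ln(99.2/19) / 0.4000 = 1.653 / 0.4000 = 4.133 h

4.13 h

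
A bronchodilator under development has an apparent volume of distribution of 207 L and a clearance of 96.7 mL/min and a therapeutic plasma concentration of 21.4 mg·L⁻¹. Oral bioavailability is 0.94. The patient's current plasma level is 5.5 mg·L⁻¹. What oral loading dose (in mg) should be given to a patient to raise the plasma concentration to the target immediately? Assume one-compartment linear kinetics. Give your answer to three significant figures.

3500 mg

Concentration deficit ΔC = 21.4 − 5.5 = 15.90 mg/L
LD = Vd × ΔC / F = 207.0 × 15.90 / 0.94 = 3501 mg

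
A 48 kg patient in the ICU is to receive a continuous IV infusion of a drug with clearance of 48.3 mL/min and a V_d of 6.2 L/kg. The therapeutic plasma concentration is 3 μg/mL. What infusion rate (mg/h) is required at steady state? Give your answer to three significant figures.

CL = 48.3 mL/min × 60/1000 = 2.898 L/h
Maintenance depends on clearance, not Vd — rate in must match rate out.
R₀ = 2.898 × 3 = 8.694 mg/h

8.69 mg/h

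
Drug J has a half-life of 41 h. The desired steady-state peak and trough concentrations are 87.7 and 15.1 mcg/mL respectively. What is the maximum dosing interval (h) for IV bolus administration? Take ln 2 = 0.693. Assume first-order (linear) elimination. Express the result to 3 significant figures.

k = 0.693 / t½ = 0.693 / 41 = 0.01690 h⁻¹
Between IV bolus doses, concentration decays as C = C₀·e^(−kτ), so C_peak/C_trough = e^(kτ).
τ_max = ln(C_peak/C_trough) / k = ln(87.7/15.1) / 0.01690 = 1.759 / 0.01690 = 104.1 h

104 h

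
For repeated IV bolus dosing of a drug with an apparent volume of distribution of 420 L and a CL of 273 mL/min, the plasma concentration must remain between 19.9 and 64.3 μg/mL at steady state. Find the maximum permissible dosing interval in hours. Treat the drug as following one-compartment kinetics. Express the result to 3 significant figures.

CL = 273 mL/min = 273 × 0.06 = 16.38 L/h
k = CL / Vd = 16.38 / 420.0 = 0.03900 h⁻¹
Between IV bolus doses, concentration decays as C = C₀·e^(−kτ), so C_peak/C_trough = e^(kτ).
τ_max = ln(C_peak/C_trough) / k = ln(64.3/19.9) / 0.03900 = 1.173 / 0.03900 = 30.08 h

30.1 h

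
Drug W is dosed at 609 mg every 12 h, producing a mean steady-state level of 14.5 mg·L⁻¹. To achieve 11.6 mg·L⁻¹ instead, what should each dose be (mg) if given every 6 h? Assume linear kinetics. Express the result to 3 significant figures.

244 mg

With linear kinetics, Css is proportional to dose rate (D/τ) at fixed clearance.
D₂ = D₁ × (Css,target / Css,current) × (τ₂/τ₁) = 609 × (11.6/14.5) × (6/12) = 243.6 mg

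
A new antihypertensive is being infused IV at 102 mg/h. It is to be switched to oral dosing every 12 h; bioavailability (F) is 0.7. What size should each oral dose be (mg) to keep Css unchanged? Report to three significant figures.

1750 mg

To maintain the same Css, the systemic dosing rate must be unchanged: F·D/τ = infusion rate.
D = rate × τ / F = 102 × 12 / 0.7 = 1749 mg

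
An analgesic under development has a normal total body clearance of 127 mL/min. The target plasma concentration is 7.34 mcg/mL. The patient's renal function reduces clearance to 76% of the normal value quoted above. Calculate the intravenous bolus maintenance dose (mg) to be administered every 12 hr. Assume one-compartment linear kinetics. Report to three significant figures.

510 mg

CL = 127 mL/min × 60/1000 = 7.620 L/h
Patient clearance = 0.76 × 7.620 = 5.791 L/h
D = CL × Css × τ = 5.791 × 7.34 × 12 = 510.1 mg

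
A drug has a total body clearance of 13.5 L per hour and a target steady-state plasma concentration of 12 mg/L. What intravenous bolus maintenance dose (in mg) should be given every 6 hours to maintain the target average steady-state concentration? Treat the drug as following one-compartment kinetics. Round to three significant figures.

972 mg

D = CL × Css × τ = 13.50 × 12 × 6 = 972.0 mg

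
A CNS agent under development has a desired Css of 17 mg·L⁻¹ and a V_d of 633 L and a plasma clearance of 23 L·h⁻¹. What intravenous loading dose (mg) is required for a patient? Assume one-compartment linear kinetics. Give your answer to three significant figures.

LD = Vd × C = 633.0 × 17.00 = 10760 mg

10800 mg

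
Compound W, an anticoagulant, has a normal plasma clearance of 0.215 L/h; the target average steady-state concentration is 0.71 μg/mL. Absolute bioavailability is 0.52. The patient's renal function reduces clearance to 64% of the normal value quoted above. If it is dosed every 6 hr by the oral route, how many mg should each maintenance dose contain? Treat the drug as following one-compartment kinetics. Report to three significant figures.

1.13 mg

Patient clearance = 0.64 × 0.2150 = 0.1376 L/h
D = CL × Css × τ / F = 0.1376 × 0.71 × 6 / 0.52 = 1.127 mg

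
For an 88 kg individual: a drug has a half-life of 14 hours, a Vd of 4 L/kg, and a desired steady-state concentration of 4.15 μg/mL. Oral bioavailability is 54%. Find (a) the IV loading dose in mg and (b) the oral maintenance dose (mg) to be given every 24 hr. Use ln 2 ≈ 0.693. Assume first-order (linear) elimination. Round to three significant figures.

(a) 1460 mg; (b) 3210 mg

Total Vd = 4 × 88 = 352.0 L
LD = Vd × C = 352.0 × 4.15 = 1461 mg
CL = 0.693 × Vd / t½ = 0.693 × 352.0 / 14 = 17.42 L/h
D = CL × Css × τ / F = 17.42 × 4.15 × 24 / 0.54 = 3213 mg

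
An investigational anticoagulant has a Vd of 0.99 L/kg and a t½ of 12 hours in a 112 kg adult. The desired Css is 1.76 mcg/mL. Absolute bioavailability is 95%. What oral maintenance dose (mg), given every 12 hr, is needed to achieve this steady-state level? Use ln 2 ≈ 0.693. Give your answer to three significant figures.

Total Vd = 0.99 × 112 = 110.9 L
CL = ln 2 · Vd / t½ = 0.693 × 110.9 / 12 = 6.404 L/h
D = CL × Css × τ / F = 6.404 × 1.76 × 12 / 0.95 = 142.4 mg

142 mg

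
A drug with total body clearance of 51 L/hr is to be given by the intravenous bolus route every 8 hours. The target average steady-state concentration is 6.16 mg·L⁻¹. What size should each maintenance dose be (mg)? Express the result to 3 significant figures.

2510 mg

D = CL × Css × τ = 51.00 × 6.16 × 8 = 2513 mg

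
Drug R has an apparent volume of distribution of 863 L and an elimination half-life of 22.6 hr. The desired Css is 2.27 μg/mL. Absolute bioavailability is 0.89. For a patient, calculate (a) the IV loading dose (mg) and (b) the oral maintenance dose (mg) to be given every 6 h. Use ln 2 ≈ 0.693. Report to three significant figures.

LD = Vd × C = 863.0 × 2.27 = 1959 mg
CL = 0.693 × Vd / t½ = 0.693 × 863.0 / 22.6 = 26.46 L/h
D = CL × Css × τ / F = 26.46 × 2.27 × 6 / 0.89 = 404.9 mg

(a) 1960 mg; (b) 405 mg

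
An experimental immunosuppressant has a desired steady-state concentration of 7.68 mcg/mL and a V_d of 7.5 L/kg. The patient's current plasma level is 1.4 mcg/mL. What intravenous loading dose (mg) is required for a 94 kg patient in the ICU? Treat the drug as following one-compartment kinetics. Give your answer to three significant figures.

Vd(total) = 94 kg × 7.5 L/kg = 705.0 L
The loading dose fills Vd to the target concentration.
Concentration deficit ΔC = 7.68 − 1.4 = 6.280 mg/L
LD = Vd × ΔC = 705.0 × 6.280 = 4427 mg

4430 mg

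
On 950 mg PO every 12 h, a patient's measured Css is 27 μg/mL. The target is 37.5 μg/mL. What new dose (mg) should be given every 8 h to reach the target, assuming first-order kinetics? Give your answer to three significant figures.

880 mg

For first-order elimination, Css ∝ F·D/(CL·τ); F and CL are unchanged, so Css ∝ D/τ.
D₂ = D₁ × (Css,target / Css,current) × (τ₂/τ₁) = 950 × (37.5/27) × (8/12) = 879.6 mg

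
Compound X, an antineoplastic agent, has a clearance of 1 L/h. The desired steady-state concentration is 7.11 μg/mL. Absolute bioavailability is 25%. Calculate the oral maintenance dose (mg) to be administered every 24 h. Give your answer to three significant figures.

683 mg

At steady state, dose per interval replaces the amount cleared in that interval: F·D/τ = CL·Css.
D = CL × Css × τ / F = 1.000 × 7.11 × 24 / 0.25 = 682.6 mg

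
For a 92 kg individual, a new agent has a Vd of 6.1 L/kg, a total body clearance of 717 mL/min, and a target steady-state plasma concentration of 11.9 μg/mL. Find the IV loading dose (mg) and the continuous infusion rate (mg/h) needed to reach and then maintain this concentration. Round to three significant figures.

(a) 6680 mg; (b) 512 mg/h

Total Vd = 6.1 × 92 = 561.2 L
Loading: fill Vd to C_target → 561.2 L × 11.9 mg/L = 6678 mg
CL = 717 mL/min = 717 × 0.06 = 43.02 L/h
Maintenance: replace elimination → rate = CL × Css = 43.02 × 11.9 = 511.9 mg/h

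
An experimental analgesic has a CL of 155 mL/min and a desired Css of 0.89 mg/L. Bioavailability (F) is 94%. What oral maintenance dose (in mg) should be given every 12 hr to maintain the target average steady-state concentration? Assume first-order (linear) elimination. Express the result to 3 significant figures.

Convert clearance: 155 mL/min × 60 min/h ÷ 1000 mL/L = 9.300 L/h
D = CL × Css × τ / F = 9.300 × 0.89 × 12 / 0.94 = 105.7 mg

106 mg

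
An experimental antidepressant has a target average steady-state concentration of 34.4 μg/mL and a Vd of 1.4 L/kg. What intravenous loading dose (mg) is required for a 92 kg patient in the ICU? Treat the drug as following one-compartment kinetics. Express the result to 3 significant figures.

Vd = 1.4 L/kg × 92 kg = 128.8 L
LD = Vd × C = 128.8 × 34.40 = 4431 mg

4430 mg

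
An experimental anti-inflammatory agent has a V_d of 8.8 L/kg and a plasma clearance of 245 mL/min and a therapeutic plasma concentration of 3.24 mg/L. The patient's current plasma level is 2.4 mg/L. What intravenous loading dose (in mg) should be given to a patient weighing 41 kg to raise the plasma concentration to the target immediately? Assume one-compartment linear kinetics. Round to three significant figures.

Total Vd = 8.8 × 41 = 360.8 L
LD is governed by Vd — clearance does not enter the loading-dose calculation.
Concentration deficit ΔC = 3.24 − 2.4 = 0.8400 mg/L
LD = Vd × ΔC = 360.8 × 0.8400 = 303.1 mg

303 mg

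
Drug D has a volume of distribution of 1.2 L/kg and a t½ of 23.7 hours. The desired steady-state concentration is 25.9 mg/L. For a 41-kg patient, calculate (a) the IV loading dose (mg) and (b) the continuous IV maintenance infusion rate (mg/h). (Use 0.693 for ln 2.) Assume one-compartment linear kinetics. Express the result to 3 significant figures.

(a) 1270 mg; (b) 37.3 mg/h

Vd = 1.2 L/kg × 41 kg = 49.20 L
LD = Vd × C = 49.20 × 25.9 = 1274 mg
CL = 0.693 × Vd / t½ = 0.693 × 49.20 / 23.7 = 1.439 L/h
Infusion rate = CL × Css = 1.439 × 25.9 = 37.27 mg/h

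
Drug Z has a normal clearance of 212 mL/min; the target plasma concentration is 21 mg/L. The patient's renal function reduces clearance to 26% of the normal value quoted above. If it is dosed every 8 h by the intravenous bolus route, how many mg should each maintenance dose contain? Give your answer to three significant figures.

CL = 212 mL/min × 60/1000 = 12.72 L/h
Patient clearance = 0.26 × 12.72 = 3.307 L/h
D = CL × Css × τ = 3.307 × 21 × 8 = 555.6 mg

556 mg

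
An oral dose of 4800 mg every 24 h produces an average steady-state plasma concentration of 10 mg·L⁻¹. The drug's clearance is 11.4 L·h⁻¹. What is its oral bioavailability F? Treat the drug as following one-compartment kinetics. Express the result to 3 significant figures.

0.570

F·D/τ = CL·Css at steady state → F = CL·Css·τ / D.
F = 11.4 × 10 × 24 / 4800 = 0.570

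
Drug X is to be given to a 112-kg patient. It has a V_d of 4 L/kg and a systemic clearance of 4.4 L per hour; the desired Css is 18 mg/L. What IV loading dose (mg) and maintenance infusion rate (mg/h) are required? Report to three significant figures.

Vd = 4 L/kg × 112 kg = 448.0 L
Loading dose = Vd × C = 448.0 × 18 = 8064 mg
Infusion rate = 4.400 L/h × 18 mg/L = 79.20 mg/h

(a) 8060 mg; (b) 79.2 mg/h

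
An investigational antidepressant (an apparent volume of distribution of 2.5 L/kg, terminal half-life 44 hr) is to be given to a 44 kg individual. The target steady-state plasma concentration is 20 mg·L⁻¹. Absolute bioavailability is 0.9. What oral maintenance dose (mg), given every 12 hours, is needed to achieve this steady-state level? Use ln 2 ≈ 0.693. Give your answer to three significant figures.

Vd(total) = 44 kg × 2.5 L/kg = 110.0 L
CL = 0.693 × Vd / t½ = 0.693 × 110.0 / 44 = 1.733 L/h
D = CL × Css × τ / F = 1.733 × 20 × 12 / 0.9 = 462.1 mg

462 mg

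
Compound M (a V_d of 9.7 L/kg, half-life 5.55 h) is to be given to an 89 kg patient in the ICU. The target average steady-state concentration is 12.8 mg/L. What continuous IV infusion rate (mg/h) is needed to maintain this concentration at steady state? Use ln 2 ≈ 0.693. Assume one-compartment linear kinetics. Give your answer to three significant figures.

Total Vd = 9.7 × 89 = 863.3 L
CL = ln 2 · Vd / t½ = 0.693 × 863.3 / 5.55 = 107.8 L/h
Infusion rate = CL × Css = 107.8 × 12.8 = 1380 mg/h

1380 mg/h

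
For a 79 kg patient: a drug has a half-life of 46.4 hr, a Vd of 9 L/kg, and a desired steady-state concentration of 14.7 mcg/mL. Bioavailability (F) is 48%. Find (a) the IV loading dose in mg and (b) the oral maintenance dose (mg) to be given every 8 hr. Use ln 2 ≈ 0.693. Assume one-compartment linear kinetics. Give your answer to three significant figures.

Total Vd = 9 × 79 = 711.0 L
LD = Vd × C = 711.0 × 14.7 = 10450 mg
CL = 0.693 × Vd / t½ = 0.693 × 711.0 / 46.4 = 10.62 L/h
D = CL × Css × τ / F = 10.62 × 14.7 × 8 / 0.48 = 2602 mg

(a) 10500 mg; (b) 2600 mg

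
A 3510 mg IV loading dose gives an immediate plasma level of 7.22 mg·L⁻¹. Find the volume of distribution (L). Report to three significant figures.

Immediately after an IV bolus, C₀ = Dose / Vd, so Vd = Dose / C₀.
Vd = 3510 / 7.22 = 486.1 L

486 L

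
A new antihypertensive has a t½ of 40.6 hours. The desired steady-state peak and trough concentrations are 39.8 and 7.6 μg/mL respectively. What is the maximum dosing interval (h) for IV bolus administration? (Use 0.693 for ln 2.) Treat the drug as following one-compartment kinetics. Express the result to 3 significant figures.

97.0 h

k = 0.693 / t½ = 0.693 / 40.6 = 0.01707 h⁻¹
Between IV bolus doses, concentration decays as C = C₀·e^(−kτ), so C_peak/C_trough = e^(kτ).
τ_max = ln(C_peak/C_trough) / k = ln(39.8/7.6) / 0.01707 = 1.656 / 0.01707 = 97.01 h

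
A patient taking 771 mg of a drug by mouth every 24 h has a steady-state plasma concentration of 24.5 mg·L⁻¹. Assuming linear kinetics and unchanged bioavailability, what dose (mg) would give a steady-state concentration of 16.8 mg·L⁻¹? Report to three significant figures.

529 mg

With linear kinetics, Css is proportional to dose rate (D/τ) at fixed clearance.
D₂ = D₁ × (Css,target / Css,current) = 771 × 16.8/24.5 = 528.7 mg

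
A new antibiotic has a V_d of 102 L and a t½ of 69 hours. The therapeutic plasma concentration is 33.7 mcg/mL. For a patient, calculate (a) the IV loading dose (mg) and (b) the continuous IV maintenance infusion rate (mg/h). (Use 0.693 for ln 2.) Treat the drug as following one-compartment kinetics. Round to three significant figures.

(a) 3440 mg; (b) 34.5 mg/h

LD = Vd × C = 102.0 × 33.7 = 3437 mg
CL = 0.693 × Vd / t½ = 0.693 × 102.0 / 69 = 1.024 L/h
Infusion rate = CL × Css = 1.024 × 33.7 = 34.51 mg/h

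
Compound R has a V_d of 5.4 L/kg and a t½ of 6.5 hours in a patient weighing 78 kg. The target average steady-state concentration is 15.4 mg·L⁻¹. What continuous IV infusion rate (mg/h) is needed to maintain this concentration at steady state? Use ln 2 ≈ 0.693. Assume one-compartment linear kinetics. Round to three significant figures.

692 mg/h

Total Vd = 5.4 × 78 = 421.2 L
CL = ln 2 · Vd / t½ = 0.693 × 421.2 / 6.5 = 44.91 L/h
Infusion rate = CL × Css = 44.91 × 15.4 = 691.6 mg/h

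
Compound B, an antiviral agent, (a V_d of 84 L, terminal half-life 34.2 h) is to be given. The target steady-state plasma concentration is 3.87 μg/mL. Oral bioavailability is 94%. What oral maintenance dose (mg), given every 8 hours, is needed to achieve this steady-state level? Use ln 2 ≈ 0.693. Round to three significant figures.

56.1 mg

k = 0.693/34.2 = 0.02026 h⁻¹, so CL = k·Vd = 0.02026 × 84.00 = 1.702 L/h
D = CL × Css × τ / F = 1.702 × 3.87 × 8 / 0.94 = 56.06 mg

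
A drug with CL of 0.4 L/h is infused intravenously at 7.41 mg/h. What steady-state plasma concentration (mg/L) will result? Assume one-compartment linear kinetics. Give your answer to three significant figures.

18.5 mg/L

Css = rate / CL = 7.41 / 0.4000 = 18.53 mg/L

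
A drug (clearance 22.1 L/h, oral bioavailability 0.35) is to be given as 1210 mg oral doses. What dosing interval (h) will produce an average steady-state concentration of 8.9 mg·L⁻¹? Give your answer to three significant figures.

2.15 h

F·D/τ = CL·Css → τ = F·D / (CL·Css).
τ = 0.35 × 1210 / (22.1 × 8.9) = 2.153 h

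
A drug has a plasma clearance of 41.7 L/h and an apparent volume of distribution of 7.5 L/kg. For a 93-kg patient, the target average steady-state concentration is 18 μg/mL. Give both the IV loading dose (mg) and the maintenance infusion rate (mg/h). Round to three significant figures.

(a) 12600 mg; (b) 751 mg/h

Vd = 7.5 L/kg × 93 kg = 697.5 L
LD = Vd · C_target = 697.5 × 18 = 12560 mg
Maintenance: replace elimination → rate = CL × Css = 41.70 × 18 = 750.6 mg/h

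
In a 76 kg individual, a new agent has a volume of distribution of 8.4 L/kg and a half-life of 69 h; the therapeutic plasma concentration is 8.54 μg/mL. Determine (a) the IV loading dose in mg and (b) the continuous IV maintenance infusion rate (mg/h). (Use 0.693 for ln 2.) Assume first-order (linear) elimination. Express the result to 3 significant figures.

(a) 5450 mg; (b) 54.8 mg/h

Vd(total) = 76 kg × 8.4 L/kg = 638.4 L
LD = Vd × C = 638.4 × 8.54 = 5452 mg
CL = 0.693 × Vd / t½ = 0.693 × 638.4 / 69 = 6.412 L/h
Infusion rate = CL × Css = 6.412 × 8.54 = 54.76 mg/h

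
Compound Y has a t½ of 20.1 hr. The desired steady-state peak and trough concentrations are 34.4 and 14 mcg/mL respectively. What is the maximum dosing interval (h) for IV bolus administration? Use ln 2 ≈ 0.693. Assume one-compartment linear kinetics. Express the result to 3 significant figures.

k = 0.693 / t½ = 0.693 / 20.1 = 0.03448 h⁻¹
Between IV bolus doses, concentration decays as C = C₀·e^(−kτ), so C_peak/C_trough = e^(kτ).
τ_max = ln(C_peak/C_trough) / k = ln(34.4/14) / 0.03448 = 0.8990 / 0.03448 = 26.07 h

26.1 h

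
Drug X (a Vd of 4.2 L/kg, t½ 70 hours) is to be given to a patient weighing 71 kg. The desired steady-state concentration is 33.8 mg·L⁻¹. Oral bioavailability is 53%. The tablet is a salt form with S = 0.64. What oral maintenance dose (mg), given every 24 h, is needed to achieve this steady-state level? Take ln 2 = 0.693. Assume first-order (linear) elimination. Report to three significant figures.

Total Vd = 4.2 × 71 = 298.2 L
CL = 0.693 × Vd / t½ = 0.693 × 298.2 / 70 = 2.952 L/h
D = CL × Css × τ / F / S = 2.952 × 33.8 × 24 / 0.53 / 0.64 = 7060 mg

7060 mg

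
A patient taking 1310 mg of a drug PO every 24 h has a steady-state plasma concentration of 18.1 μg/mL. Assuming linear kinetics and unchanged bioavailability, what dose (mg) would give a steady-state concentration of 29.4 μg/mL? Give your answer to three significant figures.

For first-order elimination, Css ∝ F·D/(CL·τ); F and CL are unchanged, so Css ∝ D/τ.
D₂ = D₁ × (Css,target / Css,current) = 1310 × 29.4/18.1 = 2128 mg

2130 mg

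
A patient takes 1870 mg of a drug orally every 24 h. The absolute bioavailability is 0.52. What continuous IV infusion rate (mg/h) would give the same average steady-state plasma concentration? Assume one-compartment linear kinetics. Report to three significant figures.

Equivalent systemic input: infusion rate = F·D/τ.
Rate = 0.52 × 1870 / 24 = 40.52 mg/h

40.5 mg/h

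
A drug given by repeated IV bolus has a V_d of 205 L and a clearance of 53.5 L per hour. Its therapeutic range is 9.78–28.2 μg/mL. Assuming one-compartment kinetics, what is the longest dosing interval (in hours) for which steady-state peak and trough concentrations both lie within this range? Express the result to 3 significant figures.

k = CL / Vd = 53.50 / 205.0 = 0.2610 h⁻¹
Between IV bolus doses, concentration decays as C = C₀·e^(−kτ), so C_peak/C_trough = e^(kτ).
τ_max = ln(C_peak/C_trough) / k = ln(28.2/9.78) / 0.2610 = 1.059 / 0.2610 = 4.057 h

4.06 h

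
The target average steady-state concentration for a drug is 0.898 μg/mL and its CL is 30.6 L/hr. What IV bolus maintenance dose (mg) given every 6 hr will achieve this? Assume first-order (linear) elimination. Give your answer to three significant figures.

165 mg

D = CL × Css × τ = 30.60 × 0.898 × 6 = 164.9 mg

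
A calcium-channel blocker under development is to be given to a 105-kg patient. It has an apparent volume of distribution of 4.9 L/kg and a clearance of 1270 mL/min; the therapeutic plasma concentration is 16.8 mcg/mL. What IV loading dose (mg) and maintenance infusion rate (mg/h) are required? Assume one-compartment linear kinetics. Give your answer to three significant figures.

Total Vd = 4.9 × 105 = 514.5 L
LD = Vd · C_target = 514.5 × 16.8 = 8644 mg
CL = 1270 mL/min × 60/1000 = 76.20 L/h
Infusion rate = 76.20 L/h × 16.8 mg/L = 1280 mg/h

(a) 8640 mg; (b) 1280 mg/h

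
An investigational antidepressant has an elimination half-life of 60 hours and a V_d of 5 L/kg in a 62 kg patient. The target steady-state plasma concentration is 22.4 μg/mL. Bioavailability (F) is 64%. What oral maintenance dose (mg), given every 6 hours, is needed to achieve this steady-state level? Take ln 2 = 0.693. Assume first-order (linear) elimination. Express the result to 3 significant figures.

Vd(total) = 62 kg × 5 L/kg = 310.0 L
CL = 0.693 × Vd / t½ = 0.693 × 310.0 / 60 = 3.581 L/h
D = CL × Css × τ / F = 3.581 × 22.4 × 6 / 0.64 = 752.0 mg

752 mg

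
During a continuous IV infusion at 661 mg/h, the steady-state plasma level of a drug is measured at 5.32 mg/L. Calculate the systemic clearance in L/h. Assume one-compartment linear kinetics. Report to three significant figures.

124 L/h

At steady state, infusion rate = CL × Css, so CL = rate / Css.
CL = 661 / 5.32 = 124.2 L/h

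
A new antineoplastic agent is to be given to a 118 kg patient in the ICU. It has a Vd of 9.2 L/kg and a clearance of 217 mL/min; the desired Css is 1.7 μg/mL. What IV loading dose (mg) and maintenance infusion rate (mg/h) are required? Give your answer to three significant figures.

Total Vd = 9.2 × 118 = 1086 L
Loading dose = Vd × C = 1086 × 1.7 = 1846 mg
CL = 217 mL/min = 217 × 0.06 = 13.02 L/h
Maintenance infusion rate = CL × Css = 13.02 × 1.7 = 22.13 mg/h

(a) 1850 mg; (b) 22.1 mg/h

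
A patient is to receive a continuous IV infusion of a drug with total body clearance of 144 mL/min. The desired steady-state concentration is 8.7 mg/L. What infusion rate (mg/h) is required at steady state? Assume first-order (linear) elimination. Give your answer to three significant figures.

75.2 mg/h

Convert clearance: 144 mL/min × 60 min/h ÷ 1000 mL/L = 8.640 L/h
Infusion rate = CL · Css = 8.640 L/h × 8.7 mg/L = 75.17 mg/h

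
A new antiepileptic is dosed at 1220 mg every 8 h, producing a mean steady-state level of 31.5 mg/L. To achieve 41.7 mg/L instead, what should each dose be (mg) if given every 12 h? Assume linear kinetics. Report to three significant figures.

2420 mg

For first-order elimination, Css ∝ F·D/(CL·τ); F and CL are unchanged, so Css ∝ D/τ.
D₂ = D₁ × (Css,target / Css,current) × (τ₂/τ₁) = 1220 × (41.7/31.5) × (12/8) = 2423 mg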